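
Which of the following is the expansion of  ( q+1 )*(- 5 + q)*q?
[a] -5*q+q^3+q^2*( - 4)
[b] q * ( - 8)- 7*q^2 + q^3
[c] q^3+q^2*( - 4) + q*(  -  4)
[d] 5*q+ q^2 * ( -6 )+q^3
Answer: a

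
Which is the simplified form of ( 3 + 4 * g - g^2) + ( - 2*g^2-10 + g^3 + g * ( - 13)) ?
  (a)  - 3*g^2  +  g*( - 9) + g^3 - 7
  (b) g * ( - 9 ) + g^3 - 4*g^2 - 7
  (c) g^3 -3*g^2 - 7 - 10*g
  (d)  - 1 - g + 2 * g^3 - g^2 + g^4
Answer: a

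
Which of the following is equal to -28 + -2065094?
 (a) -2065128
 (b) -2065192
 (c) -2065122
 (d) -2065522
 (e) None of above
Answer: c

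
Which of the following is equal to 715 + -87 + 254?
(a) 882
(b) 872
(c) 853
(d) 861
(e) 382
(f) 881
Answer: a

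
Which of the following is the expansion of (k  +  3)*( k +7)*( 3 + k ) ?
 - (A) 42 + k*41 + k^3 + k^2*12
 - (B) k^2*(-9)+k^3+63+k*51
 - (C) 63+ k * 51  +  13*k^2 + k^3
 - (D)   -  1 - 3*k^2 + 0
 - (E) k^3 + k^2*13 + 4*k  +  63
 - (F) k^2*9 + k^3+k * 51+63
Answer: C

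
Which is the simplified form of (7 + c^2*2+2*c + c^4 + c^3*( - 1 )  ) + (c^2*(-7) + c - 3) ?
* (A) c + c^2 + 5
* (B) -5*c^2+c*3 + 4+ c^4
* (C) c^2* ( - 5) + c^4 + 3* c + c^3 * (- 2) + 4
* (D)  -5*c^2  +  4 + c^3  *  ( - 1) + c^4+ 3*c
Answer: D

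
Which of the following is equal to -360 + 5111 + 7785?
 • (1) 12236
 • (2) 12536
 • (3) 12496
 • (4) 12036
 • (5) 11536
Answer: 2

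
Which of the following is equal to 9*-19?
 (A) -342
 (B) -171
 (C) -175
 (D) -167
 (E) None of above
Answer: B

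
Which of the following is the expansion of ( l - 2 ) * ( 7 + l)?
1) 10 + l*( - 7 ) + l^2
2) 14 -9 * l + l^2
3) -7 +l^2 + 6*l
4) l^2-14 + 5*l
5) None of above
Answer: 4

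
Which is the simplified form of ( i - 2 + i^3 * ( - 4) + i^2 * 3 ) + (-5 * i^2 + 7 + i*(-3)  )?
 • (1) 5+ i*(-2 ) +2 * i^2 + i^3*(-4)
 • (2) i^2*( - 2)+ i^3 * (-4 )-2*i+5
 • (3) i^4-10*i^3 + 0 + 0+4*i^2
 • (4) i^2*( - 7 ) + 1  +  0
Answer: 2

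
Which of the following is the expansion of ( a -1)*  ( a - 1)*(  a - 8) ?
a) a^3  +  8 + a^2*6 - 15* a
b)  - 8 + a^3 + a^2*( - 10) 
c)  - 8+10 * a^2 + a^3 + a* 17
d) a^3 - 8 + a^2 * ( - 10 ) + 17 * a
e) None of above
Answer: d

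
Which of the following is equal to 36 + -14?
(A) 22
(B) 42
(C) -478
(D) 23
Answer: A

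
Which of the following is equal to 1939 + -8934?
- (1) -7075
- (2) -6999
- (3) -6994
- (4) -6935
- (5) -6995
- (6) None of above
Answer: 5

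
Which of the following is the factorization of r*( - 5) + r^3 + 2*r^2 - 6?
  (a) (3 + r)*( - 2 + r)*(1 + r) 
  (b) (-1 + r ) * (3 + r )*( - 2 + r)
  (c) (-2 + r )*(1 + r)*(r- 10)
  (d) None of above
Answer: a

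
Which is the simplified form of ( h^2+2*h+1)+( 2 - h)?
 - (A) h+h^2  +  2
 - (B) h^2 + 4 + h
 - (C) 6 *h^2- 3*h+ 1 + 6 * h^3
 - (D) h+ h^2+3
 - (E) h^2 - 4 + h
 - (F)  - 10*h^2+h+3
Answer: D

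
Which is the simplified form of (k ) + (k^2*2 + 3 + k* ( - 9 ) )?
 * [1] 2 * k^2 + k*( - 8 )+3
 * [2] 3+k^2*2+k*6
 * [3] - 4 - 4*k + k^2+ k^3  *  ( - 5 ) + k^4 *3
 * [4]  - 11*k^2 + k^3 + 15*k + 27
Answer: 1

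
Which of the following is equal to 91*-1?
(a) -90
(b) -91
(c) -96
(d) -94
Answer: b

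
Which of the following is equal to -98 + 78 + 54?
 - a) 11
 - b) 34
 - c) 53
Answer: b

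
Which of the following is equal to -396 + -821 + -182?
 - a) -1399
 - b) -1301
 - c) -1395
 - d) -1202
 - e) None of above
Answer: a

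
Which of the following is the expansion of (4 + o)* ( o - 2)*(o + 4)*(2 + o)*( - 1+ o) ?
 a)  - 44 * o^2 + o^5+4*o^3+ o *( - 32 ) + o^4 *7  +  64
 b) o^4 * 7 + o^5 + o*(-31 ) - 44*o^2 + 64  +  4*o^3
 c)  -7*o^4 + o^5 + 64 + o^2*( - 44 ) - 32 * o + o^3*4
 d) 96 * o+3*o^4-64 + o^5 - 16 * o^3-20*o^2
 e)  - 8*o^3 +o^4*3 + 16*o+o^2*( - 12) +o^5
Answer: a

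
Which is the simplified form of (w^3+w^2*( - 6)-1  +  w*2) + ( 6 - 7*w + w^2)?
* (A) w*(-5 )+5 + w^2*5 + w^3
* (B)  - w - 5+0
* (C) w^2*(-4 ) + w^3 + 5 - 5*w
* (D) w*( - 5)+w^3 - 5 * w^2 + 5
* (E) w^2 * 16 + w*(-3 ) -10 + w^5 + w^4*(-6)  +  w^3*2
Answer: D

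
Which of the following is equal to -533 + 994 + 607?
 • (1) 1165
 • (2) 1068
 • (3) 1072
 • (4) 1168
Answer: 2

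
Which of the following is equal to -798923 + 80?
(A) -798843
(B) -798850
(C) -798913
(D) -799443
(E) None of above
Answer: A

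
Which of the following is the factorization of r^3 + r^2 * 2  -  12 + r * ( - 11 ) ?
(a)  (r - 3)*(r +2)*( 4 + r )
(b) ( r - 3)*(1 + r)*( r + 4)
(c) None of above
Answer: b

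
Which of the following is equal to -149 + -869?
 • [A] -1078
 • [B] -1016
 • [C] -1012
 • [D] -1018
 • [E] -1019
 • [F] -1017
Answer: D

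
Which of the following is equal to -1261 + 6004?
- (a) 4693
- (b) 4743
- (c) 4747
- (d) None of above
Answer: b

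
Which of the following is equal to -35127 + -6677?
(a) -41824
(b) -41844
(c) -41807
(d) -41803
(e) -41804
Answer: e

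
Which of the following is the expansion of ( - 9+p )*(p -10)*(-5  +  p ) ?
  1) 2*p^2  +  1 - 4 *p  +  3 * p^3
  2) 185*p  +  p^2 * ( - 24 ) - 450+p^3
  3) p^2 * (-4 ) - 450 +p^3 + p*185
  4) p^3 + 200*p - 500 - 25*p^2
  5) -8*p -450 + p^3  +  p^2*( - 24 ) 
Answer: 2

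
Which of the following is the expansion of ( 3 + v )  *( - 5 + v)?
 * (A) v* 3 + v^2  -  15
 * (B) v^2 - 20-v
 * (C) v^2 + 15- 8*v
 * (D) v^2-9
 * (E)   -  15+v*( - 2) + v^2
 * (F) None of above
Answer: E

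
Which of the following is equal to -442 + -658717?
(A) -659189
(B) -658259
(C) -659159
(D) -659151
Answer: C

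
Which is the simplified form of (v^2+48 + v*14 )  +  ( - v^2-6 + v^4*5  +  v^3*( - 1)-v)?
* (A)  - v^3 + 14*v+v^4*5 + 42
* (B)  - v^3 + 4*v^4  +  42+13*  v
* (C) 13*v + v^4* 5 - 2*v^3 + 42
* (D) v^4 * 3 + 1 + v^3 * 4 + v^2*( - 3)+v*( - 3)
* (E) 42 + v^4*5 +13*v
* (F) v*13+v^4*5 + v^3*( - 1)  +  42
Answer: F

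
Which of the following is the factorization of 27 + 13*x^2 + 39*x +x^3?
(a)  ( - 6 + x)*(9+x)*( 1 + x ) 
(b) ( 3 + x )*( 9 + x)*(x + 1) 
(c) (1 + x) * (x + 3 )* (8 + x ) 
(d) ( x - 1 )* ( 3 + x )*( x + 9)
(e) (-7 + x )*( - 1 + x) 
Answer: b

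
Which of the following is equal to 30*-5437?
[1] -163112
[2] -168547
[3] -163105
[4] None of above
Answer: 4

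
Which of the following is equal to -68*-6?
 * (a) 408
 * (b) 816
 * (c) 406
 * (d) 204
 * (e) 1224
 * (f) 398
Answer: a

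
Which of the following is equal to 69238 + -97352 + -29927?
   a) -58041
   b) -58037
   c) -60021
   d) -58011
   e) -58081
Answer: a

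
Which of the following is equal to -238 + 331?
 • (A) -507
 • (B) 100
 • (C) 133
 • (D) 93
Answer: D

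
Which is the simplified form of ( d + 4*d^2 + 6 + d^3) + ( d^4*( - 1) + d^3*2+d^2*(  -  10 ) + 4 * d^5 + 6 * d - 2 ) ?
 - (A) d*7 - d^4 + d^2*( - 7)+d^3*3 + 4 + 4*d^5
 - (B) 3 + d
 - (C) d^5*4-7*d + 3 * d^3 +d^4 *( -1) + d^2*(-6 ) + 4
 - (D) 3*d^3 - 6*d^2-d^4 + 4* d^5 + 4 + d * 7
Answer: D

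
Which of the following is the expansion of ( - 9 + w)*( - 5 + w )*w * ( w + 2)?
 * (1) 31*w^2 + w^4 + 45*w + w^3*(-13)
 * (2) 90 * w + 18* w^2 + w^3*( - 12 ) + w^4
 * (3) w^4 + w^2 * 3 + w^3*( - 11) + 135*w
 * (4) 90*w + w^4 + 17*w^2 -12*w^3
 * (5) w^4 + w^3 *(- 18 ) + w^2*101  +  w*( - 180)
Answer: 4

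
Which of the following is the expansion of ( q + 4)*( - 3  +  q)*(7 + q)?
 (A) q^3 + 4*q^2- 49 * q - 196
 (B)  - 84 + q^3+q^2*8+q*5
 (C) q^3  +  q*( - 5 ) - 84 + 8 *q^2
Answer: C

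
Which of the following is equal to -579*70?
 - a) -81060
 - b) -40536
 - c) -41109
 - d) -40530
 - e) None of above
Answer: d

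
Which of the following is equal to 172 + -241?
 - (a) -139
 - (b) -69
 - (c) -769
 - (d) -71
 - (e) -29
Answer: b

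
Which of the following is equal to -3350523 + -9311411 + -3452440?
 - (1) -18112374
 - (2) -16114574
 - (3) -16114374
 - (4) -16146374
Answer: 3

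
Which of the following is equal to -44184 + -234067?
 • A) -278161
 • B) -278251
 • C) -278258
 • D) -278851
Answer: B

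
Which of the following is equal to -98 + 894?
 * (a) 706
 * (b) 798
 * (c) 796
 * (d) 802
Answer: c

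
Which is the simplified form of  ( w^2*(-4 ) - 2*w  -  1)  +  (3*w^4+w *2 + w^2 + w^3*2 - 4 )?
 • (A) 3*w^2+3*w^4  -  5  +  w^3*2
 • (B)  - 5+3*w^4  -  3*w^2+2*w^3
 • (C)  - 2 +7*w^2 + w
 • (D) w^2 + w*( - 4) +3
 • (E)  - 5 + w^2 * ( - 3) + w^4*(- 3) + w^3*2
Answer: B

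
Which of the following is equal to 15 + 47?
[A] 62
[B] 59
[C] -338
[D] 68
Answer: A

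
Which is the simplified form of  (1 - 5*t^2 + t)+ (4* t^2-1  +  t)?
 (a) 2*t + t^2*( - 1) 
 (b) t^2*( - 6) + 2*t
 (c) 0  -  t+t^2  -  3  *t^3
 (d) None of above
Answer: a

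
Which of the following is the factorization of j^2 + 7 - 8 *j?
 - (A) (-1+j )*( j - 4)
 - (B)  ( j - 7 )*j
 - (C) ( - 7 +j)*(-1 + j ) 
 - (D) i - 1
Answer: C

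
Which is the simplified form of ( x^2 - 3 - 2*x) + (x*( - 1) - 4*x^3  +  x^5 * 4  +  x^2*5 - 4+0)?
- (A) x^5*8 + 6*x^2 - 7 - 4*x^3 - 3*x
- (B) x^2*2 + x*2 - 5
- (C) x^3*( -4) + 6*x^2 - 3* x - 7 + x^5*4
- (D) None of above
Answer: C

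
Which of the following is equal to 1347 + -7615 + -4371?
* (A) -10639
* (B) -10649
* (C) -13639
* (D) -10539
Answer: A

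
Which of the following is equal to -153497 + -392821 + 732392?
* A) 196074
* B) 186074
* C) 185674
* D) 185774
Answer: B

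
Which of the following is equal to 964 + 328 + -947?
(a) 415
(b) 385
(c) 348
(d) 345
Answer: d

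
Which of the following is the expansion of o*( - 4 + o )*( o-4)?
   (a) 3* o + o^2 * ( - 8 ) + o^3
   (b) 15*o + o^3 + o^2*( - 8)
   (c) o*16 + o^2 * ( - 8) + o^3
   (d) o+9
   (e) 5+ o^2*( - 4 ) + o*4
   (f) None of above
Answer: c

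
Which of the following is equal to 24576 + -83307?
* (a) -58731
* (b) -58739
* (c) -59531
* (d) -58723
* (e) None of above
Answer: a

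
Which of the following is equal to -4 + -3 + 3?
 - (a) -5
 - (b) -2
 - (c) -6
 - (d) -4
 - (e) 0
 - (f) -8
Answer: d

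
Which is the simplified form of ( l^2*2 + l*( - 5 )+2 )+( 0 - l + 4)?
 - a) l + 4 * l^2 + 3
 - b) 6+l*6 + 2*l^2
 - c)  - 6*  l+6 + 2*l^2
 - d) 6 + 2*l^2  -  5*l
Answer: c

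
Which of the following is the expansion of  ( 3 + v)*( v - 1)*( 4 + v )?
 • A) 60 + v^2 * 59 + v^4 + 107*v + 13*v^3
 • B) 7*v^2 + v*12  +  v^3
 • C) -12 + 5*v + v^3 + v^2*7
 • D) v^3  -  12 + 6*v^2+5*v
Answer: D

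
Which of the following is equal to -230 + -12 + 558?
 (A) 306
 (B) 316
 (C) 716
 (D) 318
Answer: B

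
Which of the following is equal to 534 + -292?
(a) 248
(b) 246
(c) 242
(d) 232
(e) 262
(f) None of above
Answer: c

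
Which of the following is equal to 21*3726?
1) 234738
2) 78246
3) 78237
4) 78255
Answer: 2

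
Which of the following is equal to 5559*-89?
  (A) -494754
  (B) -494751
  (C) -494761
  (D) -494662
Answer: B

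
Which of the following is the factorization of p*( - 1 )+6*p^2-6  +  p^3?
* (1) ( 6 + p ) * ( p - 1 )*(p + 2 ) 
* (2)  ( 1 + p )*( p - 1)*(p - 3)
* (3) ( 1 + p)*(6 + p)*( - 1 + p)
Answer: 3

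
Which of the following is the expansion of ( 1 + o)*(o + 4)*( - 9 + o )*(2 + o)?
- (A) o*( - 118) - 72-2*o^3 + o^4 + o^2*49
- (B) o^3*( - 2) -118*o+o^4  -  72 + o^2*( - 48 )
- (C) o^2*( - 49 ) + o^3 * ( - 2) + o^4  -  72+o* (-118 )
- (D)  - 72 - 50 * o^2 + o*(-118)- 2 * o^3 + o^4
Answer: C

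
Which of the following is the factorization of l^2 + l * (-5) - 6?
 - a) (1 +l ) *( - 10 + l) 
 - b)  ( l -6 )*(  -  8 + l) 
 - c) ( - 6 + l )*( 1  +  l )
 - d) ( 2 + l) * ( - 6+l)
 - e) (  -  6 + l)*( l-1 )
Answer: c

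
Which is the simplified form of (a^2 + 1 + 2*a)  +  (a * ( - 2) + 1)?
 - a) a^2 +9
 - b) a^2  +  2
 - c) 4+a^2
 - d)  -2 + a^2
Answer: b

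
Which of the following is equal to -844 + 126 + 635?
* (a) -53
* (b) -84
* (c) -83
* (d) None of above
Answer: c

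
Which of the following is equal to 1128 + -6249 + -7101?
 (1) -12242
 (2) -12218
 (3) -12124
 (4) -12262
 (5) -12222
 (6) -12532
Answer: 5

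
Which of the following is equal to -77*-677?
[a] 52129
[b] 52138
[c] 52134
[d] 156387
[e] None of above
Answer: a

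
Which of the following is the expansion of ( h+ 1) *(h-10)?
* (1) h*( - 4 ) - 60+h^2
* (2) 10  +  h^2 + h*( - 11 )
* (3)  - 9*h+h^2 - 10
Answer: 3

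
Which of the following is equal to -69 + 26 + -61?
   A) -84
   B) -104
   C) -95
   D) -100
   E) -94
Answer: B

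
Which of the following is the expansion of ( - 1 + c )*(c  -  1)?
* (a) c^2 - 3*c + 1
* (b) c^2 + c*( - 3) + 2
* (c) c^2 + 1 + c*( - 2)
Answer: c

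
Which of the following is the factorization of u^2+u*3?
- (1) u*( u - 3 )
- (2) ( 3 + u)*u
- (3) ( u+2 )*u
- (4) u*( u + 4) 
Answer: 2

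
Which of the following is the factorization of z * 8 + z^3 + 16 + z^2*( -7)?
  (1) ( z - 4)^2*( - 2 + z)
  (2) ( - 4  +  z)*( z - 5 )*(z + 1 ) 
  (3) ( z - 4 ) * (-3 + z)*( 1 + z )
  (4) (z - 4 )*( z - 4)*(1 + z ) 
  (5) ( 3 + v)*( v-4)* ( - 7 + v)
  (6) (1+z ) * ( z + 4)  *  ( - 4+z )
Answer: 4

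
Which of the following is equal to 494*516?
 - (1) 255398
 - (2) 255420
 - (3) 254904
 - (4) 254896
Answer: 3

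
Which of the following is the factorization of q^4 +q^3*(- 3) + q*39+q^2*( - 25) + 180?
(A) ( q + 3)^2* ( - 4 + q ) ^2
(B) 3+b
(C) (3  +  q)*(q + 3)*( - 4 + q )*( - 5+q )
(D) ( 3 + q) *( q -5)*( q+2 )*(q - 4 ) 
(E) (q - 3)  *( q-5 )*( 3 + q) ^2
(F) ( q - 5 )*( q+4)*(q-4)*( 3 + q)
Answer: C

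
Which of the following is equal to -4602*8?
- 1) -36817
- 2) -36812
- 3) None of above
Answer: 3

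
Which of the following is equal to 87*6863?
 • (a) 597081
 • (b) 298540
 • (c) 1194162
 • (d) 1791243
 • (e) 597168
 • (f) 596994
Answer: a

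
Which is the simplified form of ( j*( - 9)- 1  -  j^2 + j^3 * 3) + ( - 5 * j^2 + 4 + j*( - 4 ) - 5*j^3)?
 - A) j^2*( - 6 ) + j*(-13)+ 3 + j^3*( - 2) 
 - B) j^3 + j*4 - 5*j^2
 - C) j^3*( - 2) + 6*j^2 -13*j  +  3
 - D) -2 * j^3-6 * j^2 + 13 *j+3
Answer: A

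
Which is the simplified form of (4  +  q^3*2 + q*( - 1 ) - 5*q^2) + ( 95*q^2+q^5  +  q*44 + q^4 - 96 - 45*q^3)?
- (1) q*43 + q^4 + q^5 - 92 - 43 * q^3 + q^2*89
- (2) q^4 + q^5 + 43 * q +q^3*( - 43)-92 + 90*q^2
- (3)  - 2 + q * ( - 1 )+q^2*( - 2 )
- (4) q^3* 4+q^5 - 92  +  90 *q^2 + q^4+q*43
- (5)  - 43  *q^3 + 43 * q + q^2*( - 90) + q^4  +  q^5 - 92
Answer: 2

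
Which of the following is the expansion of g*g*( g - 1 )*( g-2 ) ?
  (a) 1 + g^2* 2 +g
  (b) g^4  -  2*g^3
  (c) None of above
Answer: c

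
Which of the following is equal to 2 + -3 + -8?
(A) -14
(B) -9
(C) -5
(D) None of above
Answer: B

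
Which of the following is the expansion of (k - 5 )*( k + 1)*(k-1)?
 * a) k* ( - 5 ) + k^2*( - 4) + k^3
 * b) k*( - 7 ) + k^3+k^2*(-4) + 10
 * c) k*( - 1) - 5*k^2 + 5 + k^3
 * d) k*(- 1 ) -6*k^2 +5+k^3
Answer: c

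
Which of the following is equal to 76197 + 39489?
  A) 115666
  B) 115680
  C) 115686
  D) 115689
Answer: C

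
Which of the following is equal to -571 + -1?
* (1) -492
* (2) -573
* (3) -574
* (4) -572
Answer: 4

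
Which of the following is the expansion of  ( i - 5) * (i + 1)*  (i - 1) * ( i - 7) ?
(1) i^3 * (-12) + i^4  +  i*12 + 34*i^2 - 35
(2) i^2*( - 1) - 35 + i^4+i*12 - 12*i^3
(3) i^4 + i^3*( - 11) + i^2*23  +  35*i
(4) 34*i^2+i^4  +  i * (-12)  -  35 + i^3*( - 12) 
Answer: 1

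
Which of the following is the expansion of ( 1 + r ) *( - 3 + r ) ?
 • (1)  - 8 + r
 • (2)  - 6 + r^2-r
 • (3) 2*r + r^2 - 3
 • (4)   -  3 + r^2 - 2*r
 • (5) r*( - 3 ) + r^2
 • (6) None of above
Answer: 4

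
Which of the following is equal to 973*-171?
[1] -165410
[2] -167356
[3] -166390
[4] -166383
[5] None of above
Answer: 4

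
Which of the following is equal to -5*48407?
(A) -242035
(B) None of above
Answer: A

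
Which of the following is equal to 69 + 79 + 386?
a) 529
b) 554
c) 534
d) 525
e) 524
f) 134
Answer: c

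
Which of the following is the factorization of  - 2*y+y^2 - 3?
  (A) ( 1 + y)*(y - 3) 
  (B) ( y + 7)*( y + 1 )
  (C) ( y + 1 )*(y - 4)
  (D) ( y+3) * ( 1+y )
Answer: A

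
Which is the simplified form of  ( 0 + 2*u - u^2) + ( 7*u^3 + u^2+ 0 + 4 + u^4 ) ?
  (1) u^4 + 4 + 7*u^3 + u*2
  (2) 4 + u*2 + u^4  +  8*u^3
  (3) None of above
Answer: 1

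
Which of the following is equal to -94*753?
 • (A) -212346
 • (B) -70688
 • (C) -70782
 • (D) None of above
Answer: C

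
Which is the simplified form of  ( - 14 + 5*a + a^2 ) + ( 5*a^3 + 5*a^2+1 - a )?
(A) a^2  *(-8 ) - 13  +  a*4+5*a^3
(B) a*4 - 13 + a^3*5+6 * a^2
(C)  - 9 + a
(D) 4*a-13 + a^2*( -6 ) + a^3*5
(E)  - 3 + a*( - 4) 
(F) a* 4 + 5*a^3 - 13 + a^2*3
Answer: B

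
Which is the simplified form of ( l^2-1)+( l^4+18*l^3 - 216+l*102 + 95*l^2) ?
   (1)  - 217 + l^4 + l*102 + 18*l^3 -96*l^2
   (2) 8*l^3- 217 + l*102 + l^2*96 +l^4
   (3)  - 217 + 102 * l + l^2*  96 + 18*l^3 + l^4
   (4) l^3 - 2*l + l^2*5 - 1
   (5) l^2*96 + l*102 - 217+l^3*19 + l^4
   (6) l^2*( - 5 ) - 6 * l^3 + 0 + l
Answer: 3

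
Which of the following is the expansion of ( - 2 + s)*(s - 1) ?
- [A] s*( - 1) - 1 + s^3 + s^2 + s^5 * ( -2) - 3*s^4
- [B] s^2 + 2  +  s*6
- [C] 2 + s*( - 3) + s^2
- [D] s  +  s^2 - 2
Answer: C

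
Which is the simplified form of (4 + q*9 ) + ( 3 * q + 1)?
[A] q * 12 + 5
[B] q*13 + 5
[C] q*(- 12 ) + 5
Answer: A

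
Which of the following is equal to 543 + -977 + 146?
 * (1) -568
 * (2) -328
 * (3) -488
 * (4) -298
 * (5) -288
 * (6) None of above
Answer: 5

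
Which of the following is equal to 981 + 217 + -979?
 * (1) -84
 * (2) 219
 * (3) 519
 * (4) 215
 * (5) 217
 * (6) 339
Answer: 2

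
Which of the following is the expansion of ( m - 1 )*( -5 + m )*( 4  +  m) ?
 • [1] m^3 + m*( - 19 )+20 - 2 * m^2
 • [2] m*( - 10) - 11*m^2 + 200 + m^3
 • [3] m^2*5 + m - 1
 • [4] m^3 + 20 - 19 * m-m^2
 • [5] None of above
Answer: 1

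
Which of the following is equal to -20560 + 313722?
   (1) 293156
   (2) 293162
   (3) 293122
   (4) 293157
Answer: 2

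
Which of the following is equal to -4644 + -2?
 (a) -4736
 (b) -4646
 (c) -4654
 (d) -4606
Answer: b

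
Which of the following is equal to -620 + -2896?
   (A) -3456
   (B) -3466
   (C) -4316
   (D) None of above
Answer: D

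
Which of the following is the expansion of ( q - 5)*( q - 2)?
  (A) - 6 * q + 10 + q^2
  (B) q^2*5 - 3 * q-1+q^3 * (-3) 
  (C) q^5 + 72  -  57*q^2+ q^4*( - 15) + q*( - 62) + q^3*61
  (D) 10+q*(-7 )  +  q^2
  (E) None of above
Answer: D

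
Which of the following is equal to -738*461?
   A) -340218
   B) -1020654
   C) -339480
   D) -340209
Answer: A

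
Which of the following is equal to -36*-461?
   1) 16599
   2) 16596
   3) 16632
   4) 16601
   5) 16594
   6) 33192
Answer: 2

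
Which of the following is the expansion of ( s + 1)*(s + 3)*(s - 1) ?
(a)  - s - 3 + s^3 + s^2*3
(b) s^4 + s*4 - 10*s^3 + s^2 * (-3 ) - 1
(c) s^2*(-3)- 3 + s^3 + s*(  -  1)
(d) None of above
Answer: a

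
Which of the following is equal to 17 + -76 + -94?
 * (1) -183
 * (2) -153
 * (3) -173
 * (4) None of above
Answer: 2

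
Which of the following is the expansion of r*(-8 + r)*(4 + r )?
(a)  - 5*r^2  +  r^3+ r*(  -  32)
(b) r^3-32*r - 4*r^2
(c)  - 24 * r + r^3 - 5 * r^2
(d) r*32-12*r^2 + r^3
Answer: b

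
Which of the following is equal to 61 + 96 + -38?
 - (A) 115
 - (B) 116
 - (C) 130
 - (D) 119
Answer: D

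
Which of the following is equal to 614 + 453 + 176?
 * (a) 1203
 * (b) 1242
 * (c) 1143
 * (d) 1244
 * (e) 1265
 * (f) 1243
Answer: f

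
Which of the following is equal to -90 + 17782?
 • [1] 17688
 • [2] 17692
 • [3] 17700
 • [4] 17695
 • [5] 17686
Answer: 2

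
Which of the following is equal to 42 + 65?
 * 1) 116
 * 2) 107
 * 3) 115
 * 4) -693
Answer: 2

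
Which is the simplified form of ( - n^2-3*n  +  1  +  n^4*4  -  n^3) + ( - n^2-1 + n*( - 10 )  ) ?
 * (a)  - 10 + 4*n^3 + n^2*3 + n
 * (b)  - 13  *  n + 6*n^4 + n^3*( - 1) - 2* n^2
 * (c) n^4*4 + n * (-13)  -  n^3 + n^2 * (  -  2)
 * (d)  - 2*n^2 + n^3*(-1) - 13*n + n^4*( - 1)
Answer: c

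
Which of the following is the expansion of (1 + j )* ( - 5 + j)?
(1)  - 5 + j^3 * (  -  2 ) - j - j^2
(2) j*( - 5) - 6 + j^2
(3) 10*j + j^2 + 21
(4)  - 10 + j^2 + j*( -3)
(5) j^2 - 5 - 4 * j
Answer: 5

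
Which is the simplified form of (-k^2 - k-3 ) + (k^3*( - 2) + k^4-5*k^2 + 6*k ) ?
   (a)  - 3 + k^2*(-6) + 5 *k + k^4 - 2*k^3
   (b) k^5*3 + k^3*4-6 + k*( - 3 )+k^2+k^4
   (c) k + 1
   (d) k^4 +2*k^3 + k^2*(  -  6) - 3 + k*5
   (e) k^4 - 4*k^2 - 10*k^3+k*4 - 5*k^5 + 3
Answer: a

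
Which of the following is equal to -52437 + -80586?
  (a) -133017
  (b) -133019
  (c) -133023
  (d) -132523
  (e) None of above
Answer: c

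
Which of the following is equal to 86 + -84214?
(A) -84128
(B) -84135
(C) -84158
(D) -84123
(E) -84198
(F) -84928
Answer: A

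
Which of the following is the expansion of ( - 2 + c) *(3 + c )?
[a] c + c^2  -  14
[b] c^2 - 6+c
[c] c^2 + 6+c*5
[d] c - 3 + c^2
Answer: b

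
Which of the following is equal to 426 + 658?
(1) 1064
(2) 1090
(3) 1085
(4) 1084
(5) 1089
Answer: 4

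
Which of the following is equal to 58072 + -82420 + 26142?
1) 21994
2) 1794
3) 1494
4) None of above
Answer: 2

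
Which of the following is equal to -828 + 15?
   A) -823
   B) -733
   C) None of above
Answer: C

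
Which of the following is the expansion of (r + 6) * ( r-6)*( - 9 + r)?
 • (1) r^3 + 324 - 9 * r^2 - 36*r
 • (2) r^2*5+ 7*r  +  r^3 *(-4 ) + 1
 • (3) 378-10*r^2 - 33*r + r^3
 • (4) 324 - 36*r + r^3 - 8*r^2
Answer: 1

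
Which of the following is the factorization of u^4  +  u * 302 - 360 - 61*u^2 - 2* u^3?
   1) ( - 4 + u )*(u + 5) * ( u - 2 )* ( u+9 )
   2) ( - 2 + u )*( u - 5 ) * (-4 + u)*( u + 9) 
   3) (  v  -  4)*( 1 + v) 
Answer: 2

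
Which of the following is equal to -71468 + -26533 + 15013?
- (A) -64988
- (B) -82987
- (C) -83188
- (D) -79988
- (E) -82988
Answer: E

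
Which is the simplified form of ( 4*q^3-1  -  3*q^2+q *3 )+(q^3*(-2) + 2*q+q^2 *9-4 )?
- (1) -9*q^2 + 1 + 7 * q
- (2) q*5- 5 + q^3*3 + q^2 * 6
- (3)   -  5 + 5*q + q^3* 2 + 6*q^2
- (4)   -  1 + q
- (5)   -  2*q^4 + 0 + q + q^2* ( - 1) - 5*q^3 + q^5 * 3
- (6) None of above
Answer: 3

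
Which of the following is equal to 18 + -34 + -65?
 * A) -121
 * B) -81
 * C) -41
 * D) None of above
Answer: B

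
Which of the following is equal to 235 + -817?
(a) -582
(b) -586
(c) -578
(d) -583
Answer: a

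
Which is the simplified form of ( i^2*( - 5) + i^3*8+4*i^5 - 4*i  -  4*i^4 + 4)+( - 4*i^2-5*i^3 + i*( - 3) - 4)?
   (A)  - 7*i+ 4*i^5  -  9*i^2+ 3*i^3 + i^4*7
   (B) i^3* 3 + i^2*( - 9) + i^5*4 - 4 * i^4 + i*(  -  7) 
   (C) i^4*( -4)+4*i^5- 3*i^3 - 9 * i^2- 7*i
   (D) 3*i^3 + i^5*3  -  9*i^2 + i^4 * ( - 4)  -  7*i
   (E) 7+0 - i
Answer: B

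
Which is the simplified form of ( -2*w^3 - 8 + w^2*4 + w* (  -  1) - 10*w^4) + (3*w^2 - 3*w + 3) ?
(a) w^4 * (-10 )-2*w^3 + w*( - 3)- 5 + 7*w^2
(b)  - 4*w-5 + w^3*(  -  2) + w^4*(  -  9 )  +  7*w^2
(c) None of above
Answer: c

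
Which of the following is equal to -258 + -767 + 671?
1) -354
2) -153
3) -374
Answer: 1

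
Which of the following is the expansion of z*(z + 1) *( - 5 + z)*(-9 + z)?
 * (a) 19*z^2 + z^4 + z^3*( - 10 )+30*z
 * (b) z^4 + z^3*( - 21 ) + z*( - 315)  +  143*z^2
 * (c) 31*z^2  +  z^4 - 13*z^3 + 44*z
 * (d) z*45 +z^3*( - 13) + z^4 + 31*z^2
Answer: d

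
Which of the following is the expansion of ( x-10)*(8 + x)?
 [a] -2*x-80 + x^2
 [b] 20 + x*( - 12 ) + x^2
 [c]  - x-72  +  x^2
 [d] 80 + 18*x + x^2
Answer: a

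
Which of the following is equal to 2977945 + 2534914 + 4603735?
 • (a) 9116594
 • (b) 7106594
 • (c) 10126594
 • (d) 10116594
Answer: d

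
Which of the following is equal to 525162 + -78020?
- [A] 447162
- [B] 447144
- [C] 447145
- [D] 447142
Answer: D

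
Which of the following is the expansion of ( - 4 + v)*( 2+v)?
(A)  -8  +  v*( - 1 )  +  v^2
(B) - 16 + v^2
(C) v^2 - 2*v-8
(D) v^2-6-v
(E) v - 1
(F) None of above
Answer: C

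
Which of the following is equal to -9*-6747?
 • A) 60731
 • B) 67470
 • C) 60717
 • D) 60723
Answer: D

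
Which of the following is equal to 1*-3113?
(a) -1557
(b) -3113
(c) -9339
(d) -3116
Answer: b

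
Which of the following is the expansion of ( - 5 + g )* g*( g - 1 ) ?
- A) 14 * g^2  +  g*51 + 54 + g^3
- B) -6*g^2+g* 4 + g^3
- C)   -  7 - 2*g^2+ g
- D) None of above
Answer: D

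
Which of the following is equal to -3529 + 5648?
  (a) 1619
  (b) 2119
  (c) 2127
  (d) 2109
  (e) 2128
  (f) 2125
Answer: b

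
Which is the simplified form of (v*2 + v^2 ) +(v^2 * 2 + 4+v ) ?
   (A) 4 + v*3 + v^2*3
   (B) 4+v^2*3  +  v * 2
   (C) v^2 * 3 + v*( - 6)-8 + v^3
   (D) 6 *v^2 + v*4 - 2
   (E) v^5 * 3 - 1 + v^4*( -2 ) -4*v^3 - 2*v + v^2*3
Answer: A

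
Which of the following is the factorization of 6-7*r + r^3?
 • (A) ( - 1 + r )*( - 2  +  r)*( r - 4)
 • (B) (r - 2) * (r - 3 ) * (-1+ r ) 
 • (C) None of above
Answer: C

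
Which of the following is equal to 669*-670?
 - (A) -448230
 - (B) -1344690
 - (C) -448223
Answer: A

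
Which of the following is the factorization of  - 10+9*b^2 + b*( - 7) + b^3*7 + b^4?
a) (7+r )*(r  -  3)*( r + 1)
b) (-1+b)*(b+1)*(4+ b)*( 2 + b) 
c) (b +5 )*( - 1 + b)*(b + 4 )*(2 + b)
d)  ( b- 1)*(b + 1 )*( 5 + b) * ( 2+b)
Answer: d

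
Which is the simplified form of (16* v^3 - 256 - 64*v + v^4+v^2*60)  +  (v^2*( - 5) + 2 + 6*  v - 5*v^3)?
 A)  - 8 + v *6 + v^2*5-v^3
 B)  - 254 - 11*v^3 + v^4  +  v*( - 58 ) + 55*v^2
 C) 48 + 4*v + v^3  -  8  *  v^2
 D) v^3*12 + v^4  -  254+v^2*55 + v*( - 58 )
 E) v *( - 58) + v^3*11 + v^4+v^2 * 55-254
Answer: E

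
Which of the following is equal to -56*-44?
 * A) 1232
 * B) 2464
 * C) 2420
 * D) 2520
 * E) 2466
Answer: B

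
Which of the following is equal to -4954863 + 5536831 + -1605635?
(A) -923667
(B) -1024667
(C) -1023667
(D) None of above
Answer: C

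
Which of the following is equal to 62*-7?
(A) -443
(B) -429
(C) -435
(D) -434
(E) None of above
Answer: D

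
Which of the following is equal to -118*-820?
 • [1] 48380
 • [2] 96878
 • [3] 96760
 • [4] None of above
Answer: 3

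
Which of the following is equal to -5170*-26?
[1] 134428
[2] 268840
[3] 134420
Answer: 3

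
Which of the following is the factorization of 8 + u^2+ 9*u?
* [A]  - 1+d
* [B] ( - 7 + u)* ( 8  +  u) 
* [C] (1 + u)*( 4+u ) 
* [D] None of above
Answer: D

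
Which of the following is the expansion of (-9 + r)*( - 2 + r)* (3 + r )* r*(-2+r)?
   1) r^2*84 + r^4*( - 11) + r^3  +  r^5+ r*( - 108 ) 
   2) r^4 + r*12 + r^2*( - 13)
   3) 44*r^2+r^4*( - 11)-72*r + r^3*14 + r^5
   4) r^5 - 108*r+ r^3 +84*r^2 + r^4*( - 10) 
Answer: 4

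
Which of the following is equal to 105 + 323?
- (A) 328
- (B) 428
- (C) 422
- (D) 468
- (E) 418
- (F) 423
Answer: B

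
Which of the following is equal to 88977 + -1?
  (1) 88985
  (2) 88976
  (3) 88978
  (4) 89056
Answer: 2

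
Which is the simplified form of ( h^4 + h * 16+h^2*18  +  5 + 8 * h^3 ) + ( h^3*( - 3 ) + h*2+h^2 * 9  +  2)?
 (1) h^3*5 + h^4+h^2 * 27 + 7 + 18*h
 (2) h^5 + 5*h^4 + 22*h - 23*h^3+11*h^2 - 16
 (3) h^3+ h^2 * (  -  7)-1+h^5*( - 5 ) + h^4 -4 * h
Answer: 1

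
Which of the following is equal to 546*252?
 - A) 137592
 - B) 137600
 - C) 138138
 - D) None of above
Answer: A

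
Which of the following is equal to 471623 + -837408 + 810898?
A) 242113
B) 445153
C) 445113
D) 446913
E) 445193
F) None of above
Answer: C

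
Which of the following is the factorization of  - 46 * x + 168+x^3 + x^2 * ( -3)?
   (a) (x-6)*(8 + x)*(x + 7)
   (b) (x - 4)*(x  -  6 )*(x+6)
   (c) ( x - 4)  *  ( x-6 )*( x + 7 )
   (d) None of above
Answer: c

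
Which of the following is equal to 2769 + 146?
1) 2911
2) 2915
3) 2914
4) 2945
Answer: 2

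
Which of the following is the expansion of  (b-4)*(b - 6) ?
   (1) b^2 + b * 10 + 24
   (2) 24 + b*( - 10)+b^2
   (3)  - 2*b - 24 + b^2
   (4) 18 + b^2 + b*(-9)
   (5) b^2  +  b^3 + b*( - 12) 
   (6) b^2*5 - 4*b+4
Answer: 2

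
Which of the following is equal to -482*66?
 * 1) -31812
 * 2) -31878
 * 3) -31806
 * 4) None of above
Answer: 1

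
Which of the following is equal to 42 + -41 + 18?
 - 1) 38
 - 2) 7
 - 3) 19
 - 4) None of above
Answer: 3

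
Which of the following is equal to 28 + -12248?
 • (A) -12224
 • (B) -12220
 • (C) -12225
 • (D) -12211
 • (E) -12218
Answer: B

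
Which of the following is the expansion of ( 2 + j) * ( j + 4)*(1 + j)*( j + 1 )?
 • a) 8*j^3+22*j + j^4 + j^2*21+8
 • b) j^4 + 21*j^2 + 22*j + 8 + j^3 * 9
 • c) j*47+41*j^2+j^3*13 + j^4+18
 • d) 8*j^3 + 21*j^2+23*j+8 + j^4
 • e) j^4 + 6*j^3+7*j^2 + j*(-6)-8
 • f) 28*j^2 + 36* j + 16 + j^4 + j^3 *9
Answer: a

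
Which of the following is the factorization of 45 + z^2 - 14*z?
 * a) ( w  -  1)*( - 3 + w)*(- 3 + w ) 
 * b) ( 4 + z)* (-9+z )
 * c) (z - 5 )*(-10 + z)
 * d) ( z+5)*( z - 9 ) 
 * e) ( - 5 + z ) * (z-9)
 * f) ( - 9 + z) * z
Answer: e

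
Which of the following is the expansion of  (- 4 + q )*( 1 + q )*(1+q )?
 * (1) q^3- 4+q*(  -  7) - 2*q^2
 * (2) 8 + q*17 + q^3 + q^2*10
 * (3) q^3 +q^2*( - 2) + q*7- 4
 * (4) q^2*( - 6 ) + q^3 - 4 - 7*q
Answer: 1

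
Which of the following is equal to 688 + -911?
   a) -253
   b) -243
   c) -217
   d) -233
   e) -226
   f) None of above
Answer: f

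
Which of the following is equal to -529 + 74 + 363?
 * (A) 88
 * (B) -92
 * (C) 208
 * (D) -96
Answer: B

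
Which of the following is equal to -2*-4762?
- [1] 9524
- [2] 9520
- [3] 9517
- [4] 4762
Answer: 1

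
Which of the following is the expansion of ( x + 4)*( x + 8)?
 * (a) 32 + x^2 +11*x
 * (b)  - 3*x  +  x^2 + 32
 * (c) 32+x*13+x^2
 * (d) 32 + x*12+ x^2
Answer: d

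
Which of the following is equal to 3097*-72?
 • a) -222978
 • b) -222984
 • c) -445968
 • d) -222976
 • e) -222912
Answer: b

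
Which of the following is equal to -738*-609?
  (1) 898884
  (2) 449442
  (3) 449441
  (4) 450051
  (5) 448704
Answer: 2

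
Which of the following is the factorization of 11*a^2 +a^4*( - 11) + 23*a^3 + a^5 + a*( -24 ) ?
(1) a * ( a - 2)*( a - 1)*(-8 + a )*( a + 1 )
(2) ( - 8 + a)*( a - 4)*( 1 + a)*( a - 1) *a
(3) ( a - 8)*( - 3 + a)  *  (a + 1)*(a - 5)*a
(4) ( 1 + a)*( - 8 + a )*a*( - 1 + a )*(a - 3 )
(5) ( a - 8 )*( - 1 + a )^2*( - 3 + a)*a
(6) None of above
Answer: 4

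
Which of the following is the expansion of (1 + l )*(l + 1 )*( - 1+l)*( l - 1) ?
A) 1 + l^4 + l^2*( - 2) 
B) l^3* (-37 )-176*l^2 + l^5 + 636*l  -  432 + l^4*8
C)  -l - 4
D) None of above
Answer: A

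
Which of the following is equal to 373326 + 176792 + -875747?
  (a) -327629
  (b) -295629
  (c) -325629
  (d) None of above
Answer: c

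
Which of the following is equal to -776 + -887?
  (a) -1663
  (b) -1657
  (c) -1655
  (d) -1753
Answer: a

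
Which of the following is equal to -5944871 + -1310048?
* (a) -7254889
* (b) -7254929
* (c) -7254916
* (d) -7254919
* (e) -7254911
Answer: d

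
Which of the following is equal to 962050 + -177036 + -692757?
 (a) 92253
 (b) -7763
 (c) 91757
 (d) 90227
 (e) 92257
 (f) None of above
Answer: e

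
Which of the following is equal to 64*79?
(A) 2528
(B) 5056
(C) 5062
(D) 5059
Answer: B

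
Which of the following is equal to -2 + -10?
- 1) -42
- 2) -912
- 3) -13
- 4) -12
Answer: 4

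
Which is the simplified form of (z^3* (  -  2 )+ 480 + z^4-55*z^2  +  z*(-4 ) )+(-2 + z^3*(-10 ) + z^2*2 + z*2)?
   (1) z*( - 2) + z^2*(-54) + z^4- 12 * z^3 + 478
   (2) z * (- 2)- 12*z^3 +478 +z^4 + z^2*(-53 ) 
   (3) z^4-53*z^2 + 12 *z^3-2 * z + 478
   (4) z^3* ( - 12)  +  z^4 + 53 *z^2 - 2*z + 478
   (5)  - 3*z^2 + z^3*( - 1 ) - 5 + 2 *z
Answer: 2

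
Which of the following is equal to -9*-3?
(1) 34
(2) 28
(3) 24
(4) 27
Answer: 4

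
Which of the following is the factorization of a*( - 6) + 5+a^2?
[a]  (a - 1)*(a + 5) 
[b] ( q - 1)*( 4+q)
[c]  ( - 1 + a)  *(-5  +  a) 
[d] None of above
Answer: c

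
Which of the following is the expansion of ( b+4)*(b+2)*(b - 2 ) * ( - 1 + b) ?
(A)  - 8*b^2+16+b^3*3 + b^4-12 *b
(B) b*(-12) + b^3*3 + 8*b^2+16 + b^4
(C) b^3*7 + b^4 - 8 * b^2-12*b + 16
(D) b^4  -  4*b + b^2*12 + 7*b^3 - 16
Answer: A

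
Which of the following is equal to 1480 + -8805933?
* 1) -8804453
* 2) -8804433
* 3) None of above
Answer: 1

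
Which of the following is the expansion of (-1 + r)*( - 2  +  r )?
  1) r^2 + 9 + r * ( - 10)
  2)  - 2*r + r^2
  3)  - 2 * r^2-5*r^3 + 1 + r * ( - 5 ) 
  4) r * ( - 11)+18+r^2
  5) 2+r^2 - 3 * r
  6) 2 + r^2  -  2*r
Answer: 5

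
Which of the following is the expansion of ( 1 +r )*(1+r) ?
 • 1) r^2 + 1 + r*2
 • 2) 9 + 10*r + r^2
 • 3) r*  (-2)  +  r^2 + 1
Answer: 1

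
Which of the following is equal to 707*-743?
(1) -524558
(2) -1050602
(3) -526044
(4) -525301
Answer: 4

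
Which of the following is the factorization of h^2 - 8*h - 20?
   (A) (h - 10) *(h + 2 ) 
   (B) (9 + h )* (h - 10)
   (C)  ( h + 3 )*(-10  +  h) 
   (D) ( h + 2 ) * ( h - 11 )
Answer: A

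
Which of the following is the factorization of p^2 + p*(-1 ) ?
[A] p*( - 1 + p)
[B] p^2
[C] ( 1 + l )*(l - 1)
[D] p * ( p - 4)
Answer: A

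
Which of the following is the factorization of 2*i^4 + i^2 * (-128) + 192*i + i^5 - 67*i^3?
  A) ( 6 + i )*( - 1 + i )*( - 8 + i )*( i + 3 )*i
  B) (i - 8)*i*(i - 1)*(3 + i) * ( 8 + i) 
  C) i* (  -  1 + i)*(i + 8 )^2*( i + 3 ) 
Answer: B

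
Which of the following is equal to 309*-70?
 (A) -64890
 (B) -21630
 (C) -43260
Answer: B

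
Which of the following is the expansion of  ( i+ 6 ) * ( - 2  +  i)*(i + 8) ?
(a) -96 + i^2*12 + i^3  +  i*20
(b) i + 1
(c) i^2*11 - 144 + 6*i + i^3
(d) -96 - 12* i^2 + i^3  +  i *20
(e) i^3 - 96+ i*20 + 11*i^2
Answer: a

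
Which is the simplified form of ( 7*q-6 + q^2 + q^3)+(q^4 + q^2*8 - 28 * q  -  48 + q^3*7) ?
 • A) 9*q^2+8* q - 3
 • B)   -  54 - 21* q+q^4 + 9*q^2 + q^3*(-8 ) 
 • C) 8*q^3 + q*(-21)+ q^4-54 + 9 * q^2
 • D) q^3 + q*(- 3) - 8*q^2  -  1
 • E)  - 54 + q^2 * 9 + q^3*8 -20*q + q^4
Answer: C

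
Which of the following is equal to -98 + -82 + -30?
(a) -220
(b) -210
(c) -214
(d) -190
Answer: b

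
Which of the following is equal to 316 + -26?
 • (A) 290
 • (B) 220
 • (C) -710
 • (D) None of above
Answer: A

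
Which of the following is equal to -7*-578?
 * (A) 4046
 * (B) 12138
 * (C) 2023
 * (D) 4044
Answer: A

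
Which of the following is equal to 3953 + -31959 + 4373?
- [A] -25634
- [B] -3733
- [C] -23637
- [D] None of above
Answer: D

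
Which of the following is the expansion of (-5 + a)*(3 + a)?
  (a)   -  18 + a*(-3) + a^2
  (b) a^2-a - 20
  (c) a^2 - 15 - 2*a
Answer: c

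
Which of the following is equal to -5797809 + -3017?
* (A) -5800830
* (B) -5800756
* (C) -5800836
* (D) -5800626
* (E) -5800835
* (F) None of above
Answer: F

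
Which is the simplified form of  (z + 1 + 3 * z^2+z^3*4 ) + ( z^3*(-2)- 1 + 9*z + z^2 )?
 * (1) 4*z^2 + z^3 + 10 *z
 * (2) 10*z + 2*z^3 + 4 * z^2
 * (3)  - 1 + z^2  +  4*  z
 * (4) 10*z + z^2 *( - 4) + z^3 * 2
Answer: 2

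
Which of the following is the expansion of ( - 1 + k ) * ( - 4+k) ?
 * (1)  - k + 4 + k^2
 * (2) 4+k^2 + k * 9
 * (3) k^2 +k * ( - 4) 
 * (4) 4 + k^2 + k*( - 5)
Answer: 4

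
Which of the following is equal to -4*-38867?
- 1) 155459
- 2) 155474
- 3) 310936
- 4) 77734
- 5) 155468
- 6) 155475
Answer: 5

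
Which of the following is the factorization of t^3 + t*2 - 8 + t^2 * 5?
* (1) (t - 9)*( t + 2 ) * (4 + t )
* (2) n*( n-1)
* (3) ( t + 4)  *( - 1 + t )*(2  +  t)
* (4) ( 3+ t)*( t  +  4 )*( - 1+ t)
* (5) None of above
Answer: 3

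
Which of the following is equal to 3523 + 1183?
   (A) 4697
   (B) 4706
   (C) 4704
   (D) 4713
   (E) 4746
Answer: B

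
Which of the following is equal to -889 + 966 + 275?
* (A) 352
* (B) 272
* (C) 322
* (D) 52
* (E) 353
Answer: A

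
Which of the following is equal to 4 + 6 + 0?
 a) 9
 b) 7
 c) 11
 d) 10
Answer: d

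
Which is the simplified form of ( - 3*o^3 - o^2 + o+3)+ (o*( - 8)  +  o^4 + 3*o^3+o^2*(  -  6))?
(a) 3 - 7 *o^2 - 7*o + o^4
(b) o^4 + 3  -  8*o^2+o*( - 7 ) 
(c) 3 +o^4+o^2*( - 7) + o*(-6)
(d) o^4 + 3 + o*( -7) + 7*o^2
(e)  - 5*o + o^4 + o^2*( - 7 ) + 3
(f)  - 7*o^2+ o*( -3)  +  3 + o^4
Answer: a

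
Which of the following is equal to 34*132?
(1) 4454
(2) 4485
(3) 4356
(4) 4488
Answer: 4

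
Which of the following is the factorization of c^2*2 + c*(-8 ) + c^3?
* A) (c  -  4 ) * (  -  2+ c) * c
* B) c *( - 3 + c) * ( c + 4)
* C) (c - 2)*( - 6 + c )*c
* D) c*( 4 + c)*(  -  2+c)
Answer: D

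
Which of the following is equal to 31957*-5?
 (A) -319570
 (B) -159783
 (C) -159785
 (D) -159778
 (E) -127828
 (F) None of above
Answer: C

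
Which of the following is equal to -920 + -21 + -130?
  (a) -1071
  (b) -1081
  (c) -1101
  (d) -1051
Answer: a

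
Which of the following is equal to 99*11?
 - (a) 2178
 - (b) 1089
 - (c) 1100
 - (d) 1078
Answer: b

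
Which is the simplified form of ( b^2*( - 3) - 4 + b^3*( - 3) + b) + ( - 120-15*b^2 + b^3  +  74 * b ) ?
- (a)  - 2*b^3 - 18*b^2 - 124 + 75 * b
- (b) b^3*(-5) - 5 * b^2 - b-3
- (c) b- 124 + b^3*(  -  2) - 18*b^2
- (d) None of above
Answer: a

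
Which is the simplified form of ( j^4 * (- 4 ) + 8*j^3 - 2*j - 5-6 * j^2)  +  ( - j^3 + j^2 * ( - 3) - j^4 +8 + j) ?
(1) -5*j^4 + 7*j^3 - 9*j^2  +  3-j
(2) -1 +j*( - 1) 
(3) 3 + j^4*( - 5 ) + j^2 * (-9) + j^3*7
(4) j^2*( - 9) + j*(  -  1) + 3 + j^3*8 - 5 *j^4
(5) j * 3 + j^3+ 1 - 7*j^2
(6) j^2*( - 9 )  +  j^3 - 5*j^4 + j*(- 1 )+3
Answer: 1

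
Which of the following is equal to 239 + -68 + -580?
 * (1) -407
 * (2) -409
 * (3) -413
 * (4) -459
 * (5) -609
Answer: 2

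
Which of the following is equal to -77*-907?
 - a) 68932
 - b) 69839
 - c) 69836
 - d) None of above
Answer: b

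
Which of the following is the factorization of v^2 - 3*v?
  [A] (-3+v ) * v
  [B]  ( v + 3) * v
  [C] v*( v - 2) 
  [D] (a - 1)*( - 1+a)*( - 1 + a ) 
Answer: A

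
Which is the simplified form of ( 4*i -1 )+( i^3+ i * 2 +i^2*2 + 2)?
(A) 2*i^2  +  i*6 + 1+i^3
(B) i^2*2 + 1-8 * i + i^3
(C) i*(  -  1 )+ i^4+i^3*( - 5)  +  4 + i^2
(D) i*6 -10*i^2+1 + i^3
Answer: A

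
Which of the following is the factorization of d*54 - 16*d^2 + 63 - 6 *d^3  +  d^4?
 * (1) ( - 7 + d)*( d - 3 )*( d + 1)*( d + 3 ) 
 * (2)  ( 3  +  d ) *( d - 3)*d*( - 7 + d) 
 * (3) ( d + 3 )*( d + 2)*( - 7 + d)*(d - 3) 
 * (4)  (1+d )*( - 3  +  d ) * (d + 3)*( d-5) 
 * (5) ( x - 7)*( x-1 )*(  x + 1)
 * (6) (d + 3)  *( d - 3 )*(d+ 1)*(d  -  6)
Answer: 1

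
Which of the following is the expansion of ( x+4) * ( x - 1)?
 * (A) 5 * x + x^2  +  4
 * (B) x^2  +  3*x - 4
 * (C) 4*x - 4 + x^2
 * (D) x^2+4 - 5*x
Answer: B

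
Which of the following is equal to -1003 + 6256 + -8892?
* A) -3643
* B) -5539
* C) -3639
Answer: C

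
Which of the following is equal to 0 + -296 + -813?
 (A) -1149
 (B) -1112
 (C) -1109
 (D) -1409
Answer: C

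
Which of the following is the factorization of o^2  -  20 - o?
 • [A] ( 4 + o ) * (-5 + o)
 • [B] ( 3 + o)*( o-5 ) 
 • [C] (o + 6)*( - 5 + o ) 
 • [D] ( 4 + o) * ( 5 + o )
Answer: A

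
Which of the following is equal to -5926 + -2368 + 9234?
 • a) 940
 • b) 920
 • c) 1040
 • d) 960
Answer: a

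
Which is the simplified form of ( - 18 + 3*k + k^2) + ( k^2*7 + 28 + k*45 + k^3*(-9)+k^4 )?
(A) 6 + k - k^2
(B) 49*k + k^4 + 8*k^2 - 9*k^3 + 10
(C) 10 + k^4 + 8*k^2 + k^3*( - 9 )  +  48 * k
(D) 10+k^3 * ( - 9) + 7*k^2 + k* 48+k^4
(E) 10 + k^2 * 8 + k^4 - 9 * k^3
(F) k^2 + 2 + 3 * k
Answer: C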